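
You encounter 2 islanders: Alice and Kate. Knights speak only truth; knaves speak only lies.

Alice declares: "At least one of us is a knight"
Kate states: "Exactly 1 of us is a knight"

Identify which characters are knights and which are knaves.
Alice is a knave.
Kate is a knave.

Verification:
- Alice (knave) says "At least one of us is a knight" - this is FALSE (a lie) because no one is a knight.
- Kate (knave) says "Exactly 1 of us is a knight" - this is FALSE (a lie) because there are 0 knights.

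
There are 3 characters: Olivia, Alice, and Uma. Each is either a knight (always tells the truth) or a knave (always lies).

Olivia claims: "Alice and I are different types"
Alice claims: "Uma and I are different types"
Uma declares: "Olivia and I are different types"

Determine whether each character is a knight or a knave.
Olivia is a knave.
Alice is a knave.
Uma is a knave.

Verification:
- Olivia (knave) says "Alice and I are different types" - this is FALSE (a lie) because Olivia is a knave and Alice is a knave.
- Alice (knave) says "Uma and I are different types" - this is FALSE (a lie) because Alice is a knave and Uma is a knave.
- Uma (knave) says "Olivia and I are different types" - this is FALSE (a lie) because Uma is a knave and Olivia is a knave.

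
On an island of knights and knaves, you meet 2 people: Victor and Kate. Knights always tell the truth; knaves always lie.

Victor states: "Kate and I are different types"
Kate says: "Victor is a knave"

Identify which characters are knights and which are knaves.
Victor is a knight.
Kate is a knave.

Verification:
- Victor (knight) says "Kate and I are different types" - this is TRUE because Victor is a knight and Kate is a knave.
- Kate (knave) says "Victor is a knave" - this is FALSE (a lie) because Victor is a knight.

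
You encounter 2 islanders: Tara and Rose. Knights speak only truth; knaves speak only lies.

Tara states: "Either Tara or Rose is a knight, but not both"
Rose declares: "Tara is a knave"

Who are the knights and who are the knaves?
Tara is a knight.
Rose is a knave.

Verification:
- Tara (knight) says "Either Tara or Rose is a knight, but not both" - this is TRUE because Tara is a knight and Rose is a knave.
- Rose (knave) says "Tara is a knave" - this is FALSE (a lie) because Tara is a knight.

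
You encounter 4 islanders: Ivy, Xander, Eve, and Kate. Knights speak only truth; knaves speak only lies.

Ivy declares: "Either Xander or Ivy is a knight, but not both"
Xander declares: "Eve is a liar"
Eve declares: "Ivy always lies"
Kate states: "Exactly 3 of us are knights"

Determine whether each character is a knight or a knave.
Ivy is a knave.
Xander is a knave.
Eve is a knight.
Kate is a knave.

Verification:
- Ivy (knave) says "Either Xander or Ivy is a knight, but not both" - this is FALSE (a lie) because Xander is a knave and Ivy is a knave.
- Xander (knave) says "Eve is a liar" - this is FALSE (a lie) because Eve is a knight.
- Eve (knight) says "Ivy always lies" - this is TRUE because Ivy is a knave.
- Kate (knave) says "Exactly 3 of us are knights" - this is FALSE (a lie) because there are 1 knights.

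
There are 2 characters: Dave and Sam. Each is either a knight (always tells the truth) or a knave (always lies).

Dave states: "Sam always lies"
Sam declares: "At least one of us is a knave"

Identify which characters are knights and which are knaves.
Dave is a knave.
Sam is a knight.

Verification:
- Dave (knave) says "Sam always lies" - this is FALSE (a lie) because Sam is a knight.
- Sam (knight) says "At least one of us is a knave" - this is TRUE because Dave is a knave.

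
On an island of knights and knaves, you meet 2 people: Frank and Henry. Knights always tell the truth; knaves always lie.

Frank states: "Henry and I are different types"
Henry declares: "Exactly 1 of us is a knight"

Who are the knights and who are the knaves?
Frank is a knave.
Henry is a knave.

Verification:
- Frank (knave) says "Henry and I are different types" - this is FALSE (a lie) because Frank is a knave and Henry is a knave.
- Henry (knave) says "Exactly 1 of us is a knight" - this is FALSE (a lie) because there are 0 knights.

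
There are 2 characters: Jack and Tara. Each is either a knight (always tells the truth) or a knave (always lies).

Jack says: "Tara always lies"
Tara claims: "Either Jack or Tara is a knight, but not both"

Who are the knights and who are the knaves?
Jack is a knave.
Tara is a knight.

Verification:
- Jack (knave) says "Tara always lies" - this is FALSE (a lie) because Tara is a knight.
- Tara (knight) says "Either Jack or Tara is a knight, but not both" - this is TRUE because Jack is a knave and Tara is a knight.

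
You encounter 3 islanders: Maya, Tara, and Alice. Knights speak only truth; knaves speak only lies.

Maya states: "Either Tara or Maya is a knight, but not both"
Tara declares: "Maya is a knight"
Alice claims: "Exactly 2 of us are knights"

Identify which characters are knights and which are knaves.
Maya is a knave.
Tara is a knave.
Alice is a knave.

Verification:
- Maya (knave) says "Either Tara or Maya is a knight, but not both" - this is FALSE (a lie) because Tara is a knave and Maya is a knave.
- Tara (knave) says "Maya is a knight" - this is FALSE (a lie) because Maya is a knave.
- Alice (knave) says "Exactly 2 of us are knights" - this is FALSE (a lie) because there are 0 knights.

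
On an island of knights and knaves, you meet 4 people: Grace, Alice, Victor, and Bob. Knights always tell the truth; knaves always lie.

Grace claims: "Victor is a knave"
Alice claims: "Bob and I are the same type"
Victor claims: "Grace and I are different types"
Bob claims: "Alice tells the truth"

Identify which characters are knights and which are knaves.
Grace is a knave.
Alice is a knight.
Victor is a knight.
Bob is a knight.

Verification:
- Grace (knave) says "Victor is a knave" - this is FALSE (a lie) because Victor is a knight.
- Alice (knight) says "Bob and I are the same type" - this is TRUE because Alice is a knight and Bob is a knight.
- Victor (knight) says "Grace and I are different types" - this is TRUE because Victor is a knight and Grace is a knave.
- Bob (knight) says "Alice tells the truth" - this is TRUE because Alice is a knight.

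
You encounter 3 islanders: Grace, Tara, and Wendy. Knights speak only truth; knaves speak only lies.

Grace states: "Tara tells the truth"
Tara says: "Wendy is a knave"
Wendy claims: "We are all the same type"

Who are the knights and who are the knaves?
Grace is a knight.
Tara is a knight.
Wendy is a knave.

Verification:
- Grace (knight) says "Tara tells the truth" - this is TRUE because Tara is a knight.
- Tara (knight) says "Wendy is a knave" - this is TRUE because Wendy is a knave.
- Wendy (knave) says "We are all the same type" - this is FALSE (a lie) because Grace and Tara are knights and Wendy is a knave.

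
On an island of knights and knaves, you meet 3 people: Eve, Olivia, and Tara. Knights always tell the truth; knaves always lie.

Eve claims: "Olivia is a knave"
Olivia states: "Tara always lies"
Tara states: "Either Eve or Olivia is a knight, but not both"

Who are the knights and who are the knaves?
Eve is a knight.
Olivia is a knave.
Tara is a knight.

Verification:
- Eve (knight) says "Olivia is a knave" - this is TRUE because Olivia is a knave.
- Olivia (knave) says "Tara always lies" - this is FALSE (a lie) because Tara is a knight.
- Tara (knight) says "Either Eve or Olivia is a knight, but not both" - this is TRUE because Eve is a knight and Olivia is a knave.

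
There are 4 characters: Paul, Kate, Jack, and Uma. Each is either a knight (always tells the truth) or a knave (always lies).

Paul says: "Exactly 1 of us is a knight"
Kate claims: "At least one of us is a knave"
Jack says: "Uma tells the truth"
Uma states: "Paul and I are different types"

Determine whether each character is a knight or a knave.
Paul is a knave.
Kate is a knight.
Jack is a knight.
Uma is a knight.

Verification:
- Paul (knave) says "Exactly 1 of us is a knight" - this is FALSE (a lie) because there are 3 knights.
- Kate (knight) says "At least one of us is a knave" - this is TRUE because Paul is a knave.
- Jack (knight) says "Uma tells the truth" - this is TRUE because Uma is a knight.
- Uma (knight) says "Paul and I are different types" - this is TRUE because Uma is a knight and Paul is a knave.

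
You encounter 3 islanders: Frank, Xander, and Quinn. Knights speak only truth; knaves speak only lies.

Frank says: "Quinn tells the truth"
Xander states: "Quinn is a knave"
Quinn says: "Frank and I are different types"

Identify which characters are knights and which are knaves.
Frank is a knave.
Xander is a knight.
Quinn is a knave.

Verification:
- Frank (knave) says "Quinn tells the truth" - this is FALSE (a lie) because Quinn is a knave.
- Xander (knight) says "Quinn is a knave" - this is TRUE because Quinn is a knave.
- Quinn (knave) says "Frank and I are different types" - this is FALSE (a lie) because Quinn is a knave and Frank is a knave.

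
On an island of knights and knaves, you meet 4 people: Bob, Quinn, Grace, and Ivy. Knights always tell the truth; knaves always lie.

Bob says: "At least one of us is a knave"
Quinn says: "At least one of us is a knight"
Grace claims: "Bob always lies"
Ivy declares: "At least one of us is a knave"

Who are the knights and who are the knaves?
Bob is a knight.
Quinn is a knight.
Grace is a knave.
Ivy is a knight.

Verification:
- Bob (knight) says "At least one of us is a knave" - this is TRUE because Grace is a knave.
- Quinn (knight) says "At least one of us is a knight" - this is TRUE because Bob, Quinn, and Ivy are knights.
- Grace (knave) says "Bob always lies" - this is FALSE (a lie) because Bob is a knight.
- Ivy (knight) says "At least one of us is a knave" - this is TRUE because Grace is a knave.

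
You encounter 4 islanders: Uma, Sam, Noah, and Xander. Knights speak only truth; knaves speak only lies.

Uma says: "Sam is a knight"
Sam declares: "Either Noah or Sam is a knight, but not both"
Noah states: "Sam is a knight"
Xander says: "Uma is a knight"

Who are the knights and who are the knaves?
Uma is a knave.
Sam is a knave.
Noah is a knave.
Xander is a knave.

Verification:
- Uma (knave) says "Sam is a knight" - this is FALSE (a lie) because Sam is a knave.
- Sam (knave) says "Either Noah or Sam is a knight, but not both" - this is FALSE (a lie) because Noah is a knave and Sam is a knave.
- Noah (knave) says "Sam is a knight" - this is FALSE (a lie) because Sam is a knave.
- Xander (knave) says "Uma is a knight" - this is FALSE (a lie) because Uma is a knave.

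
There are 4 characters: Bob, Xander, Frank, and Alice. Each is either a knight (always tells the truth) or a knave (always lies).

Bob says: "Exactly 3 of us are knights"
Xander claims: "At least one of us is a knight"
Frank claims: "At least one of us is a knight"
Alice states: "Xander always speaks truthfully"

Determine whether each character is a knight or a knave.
Bob is a knave.
Xander is a knave.
Frank is a knave.
Alice is a knave.

Verification:
- Bob (knave) says "Exactly 3 of us are knights" - this is FALSE (a lie) because there are 0 knights.
- Xander (knave) says "At least one of us is a knight" - this is FALSE (a lie) because no one is a knight.
- Frank (knave) says "At least one of us is a knight" - this is FALSE (a lie) because no one is a knight.
- Alice (knave) says "Xander always speaks truthfully" - this is FALSE (a lie) because Xander is a knave.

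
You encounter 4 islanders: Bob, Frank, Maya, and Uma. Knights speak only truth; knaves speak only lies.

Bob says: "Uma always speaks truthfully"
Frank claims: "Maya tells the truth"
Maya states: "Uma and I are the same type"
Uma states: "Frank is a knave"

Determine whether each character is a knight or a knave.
Bob is a knight.
Frank is a knave.
Maya is a knave.
Uma is a knight.

Verification:
- Bob (knight) says "Uma always speaks truthfully" - this is TRUE because Uma is a knight.
- Frank (knave) says "Maya tells the truth" - this is FALSE (a lie) because Maya is a knave.
- Maya (knave) says "Uma and I are the same type" - this is FALSE (a lie) because Maya is a knave and Uma is a knight.
- Uma (knight) says "Frank is a knave" - this is TRUE because Frank is a knave.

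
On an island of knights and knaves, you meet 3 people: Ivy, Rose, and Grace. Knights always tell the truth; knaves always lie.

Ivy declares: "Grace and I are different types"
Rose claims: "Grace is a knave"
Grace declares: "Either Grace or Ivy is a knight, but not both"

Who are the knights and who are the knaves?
Ivy is a knave.
Rose is a knight.
Grace is a knave.

Verification:
- Ivy (knave) says "Grace and I are different types" - this is FALSE (a lie) because Ivy is a knave and Grace is a knave.
- Rose (knight) says "Grace is a knave" - this is TRUE because Grace is a knave.
- Grace (knave) says "Either Grace or Ivy is a knight, but not both" - this is FALSE (a lie) because Grace is a knave and Ivy is a knave.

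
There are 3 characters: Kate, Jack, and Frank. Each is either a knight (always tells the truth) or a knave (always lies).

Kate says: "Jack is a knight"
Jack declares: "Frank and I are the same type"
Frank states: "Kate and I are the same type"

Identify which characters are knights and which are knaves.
Kate is a knight.
Jack is a knight.
Frank is a knight.

Verification:
- Kate (knight) says "Jack is a knight" - this is TRUE because Jack is a knight.
- Jack (knight) says "Frank and I are the same type" - this is TRUE because Jack is a knight and Frank is a knight.
- Frank (knight) says "Kate and I are the same type" - this is TRUE because Frank is a knight and Kate is a knight.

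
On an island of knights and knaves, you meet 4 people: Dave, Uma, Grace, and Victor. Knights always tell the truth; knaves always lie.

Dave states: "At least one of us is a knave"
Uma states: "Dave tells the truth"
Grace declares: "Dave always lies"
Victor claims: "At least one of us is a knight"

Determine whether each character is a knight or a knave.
Dave is a knight.
Uma is a knight.
Grace is a knave.
Victor is a knight.

Verification:
- Dave (knight) says "At least one of us is a knave" - this is TRUE because Grace is a knave.
- Uma (knight) says "Dave tells the truth" - this is TRUE because Dave is a knight.
- Grace (knave) says "Dave always lies" - this is FALSE (a lie) because Dave is a knight.
- Victor (knight) says "At least one of us is a knight" - this is TRUE because Dave, Uma, and Victor are knights.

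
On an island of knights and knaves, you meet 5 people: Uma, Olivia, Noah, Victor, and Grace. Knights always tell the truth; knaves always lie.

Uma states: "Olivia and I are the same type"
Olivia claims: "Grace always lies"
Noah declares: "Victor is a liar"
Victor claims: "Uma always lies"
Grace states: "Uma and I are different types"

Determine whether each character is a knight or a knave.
Uma is a knave.
Olivia is a knight.
Noah is a knave.
Victor is a knight.
Grace is a knave.

Verification:
- Uma (knave) says "Olivia and I are the same type" - this is FALSE (a lie) because Uma is a knave and Olivia is a knight.
- Olivia (knight) says "Grace always lies" - this is TRUE because Grace is a knave.
- Noah (knave) says "Victor is a liar" - this is FALSE (a lie) because Victor is a knight.
- Victor (knight) says "Uma always lies" - this is TRUE because Uma is a knave.
- Grace (knave) says "Uma and I are different types" - this is FALSE (a lie) because Grace is a knave and Uma is a knave.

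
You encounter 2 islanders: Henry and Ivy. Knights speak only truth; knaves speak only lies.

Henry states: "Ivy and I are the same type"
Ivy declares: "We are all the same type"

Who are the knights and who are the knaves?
Henry is a knight.
Ivy is a knight.

Verification:
- Henry (knight) says "Ivy and I are the same type" - this is TRUE because Henry is a knight and Ivy is a knight.
- Ivy (knight) says "We are all the same type" - this is TRUE because Henry and Ivy are knights.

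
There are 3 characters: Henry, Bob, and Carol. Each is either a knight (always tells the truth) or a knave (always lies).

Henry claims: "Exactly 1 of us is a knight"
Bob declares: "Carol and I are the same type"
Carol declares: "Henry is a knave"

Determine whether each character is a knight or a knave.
Henry is a knave.
Bob is a knight.
Carol is a knight.

Verification:
- Henry (knave) says "Exactly 1 of us is a knight" - this is FALSE (a lie) because there are 2 knights.
- Bob (knight) says "Carol and I are the same type" - this is TRUE because Bob is a knight and Carol is a knight.
- Carol (knight) says "Henry is a knave" - this is TRUE because Henry is a knave.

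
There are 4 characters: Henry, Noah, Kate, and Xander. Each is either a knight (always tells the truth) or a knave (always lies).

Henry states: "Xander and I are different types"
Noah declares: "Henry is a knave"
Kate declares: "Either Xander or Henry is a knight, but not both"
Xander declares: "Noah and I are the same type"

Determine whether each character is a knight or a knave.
Henry is a knave.
Noah is a knight.
Kate is a knave.
Xander is a knave.

Verification:
- Henry (knave) says "Xander and I are different types" - this is FALSE (a lie) because Henry is a knave and Xander is a knave.
- Noah (knight) says "Henry is a knave" - this is TRUE because Henry is a knave.
- Kate (knave) says "Either Xander or Henry is a knight, but not both" - this is FALSE (a lie) because Xander is a knave and Henry is a knave.
- Xander (knave) says "Noah and I are the same type" - this is FALSE (a lie) because Xander is a knave and Noah is a knight.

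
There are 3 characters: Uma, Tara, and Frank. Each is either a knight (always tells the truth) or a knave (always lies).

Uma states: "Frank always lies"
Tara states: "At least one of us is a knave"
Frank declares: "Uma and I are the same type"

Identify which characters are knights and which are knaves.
Uma is a knight.
Tara is a knight.
Frank is a knave.

Verification:
- Uma (knight) says "Frank always lies" - this is TRUE because Frank is a knave.
- Tara (knight) says "At least one of us is a knave" - this is TRUE because Frank is a knave.
- Frank (knave) says "Uma and I are the same type" - this is FALSE (a lie) because Frank is a knave and Uma is a knight.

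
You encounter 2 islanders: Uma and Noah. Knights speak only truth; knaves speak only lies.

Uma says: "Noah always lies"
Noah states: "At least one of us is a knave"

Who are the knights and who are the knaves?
Uma is a knave.
Noah is a knight.

Verification:
- Uma (knave) says "Noah always lies" - this is FALSE (a lie) because Noah is a knight.
- Noah (knight) says "At least one of us is a knave" - this is TRUE because Uma is a knave.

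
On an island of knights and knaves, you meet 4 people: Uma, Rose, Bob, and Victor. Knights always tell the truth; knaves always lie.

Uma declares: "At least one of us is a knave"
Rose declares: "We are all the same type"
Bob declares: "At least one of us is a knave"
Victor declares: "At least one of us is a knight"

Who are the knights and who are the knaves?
Uma is a knight.
Rose is a knave.
Bob is a knight.
Victor is a knight.

Verification:
- Uma (knight) says "At least one of us is a knave" - this is TRUE because Rose is a knave.
- Rose (knave) says "We are all the same type" - this is FALSE (a lie) because Uma, Bob, and Victor are knights and Rose is a knave.
- Bob (knight) says "At least one of us is a knave" - this is TRUE because Rose is a knave.
- Victor (knight) says "At least one of us is a knight" - this is TRUE because Uma, Bob, and Victor are knights.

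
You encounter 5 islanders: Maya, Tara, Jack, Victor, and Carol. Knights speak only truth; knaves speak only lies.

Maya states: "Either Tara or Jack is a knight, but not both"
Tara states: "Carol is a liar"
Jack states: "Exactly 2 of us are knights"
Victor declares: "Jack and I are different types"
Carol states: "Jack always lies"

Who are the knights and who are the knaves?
Maya is a knave.
Tara is a knave.
Jack is a knave.
Victor is a knave.
Carol is a knight.

Verification:
- Maya (knave) says "Either Tara or Jack is a knight, but not both" - this is FALSE (a lie) because Tara is a knave and Jack is a knave.
- Tara (knave) says "Carol is a liar" - this is FALSE (a lie) because Carol is a knight.
- Jack (knave) says "Exactly 2 of us are knights" - this is FALSE (a lie) because there are 1 knights.
- Victor (knave) says "Jack and I are different types" - this is FALSE (a lie) because Victor is a knave and Jack is a knave.
- Carol (knight) says "Jack always lies" - this is TRUE because Jack is a knave.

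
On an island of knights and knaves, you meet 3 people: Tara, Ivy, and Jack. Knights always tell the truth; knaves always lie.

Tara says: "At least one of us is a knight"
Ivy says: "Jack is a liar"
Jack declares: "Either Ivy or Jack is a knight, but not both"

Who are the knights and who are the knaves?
Tara is a knight.
Ivy is a knave.
Jack is a knight.

Verification:
- Tara (knight) says "At least one of us is a knight" - this is TRUE because Tara and Jack are knights.
- Ivy (knave) says "Jack is a liar" - this is FALSE (a lie) because Jack is a knight.
- Jack (knight) says "Either Ivy or Jack is a knight, but not both" - this is TRUE because Ivy is a knave and Jack is a knight.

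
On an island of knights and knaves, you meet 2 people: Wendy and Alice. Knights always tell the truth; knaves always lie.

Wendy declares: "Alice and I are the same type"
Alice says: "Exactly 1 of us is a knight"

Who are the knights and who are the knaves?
Wendy is a knave.
Alice is a knight.

Verification:
- Wendy (knave) says "Alice and I are the same type" - this is FALSE (a lie) because Wendy is a knave and Alice is a knight.
- Alice (knight) says "Exactly 1 of us is a knight" - this is TRUE because there are 1 knights.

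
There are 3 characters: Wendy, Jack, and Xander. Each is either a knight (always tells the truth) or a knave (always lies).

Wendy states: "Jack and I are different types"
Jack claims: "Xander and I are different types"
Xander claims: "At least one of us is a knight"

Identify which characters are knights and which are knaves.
Wendy is a knave.
Jack is a knave.
Xander is a knave.

Verification:
- Wendy (knave) says "Jack and I are different types" - this is FALSE (a lie) because Wendy is a knave and Jack is a knave.
- Jack (knave) says "Xander and I are different types" - this is FALSE (a lie) because Jack is a knave and Xander is a knave.
- Xander (knave) says "At least one of us is a knight" - this is FALSE (a lie) because no one is a knight.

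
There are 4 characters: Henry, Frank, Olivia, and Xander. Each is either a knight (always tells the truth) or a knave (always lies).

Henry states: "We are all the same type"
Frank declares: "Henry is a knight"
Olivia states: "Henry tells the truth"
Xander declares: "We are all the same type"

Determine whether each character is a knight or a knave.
Henry is a knight.
Frank is a knight.
Olivia is a knight.
Xander is a knight.

Verification:
- Henry (knight) says "We are all the same type" - this is TRUE because Henry, Frank, Olivia, and Xander are knights.
- Frank (knight) says "Henry is a knight" - this is TRUE because Henry is a knight.
- Olivia (knight) says "Henry tells the truth" - this is TRUE because Henry is a knight.
- Xander (knight) says "We are all the same type" - this is TRUE because Henry, Frank, Olivia, and Xander are knights.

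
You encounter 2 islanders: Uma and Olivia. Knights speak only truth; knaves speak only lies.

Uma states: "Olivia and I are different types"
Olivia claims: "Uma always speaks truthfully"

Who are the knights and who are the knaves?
Uma is a knave.
Olivia is a knave.

Verification:
- Uma (knave) says "Olivia and I are different types" - this is FALSE (a lie) because Uma is a knave and Olivia is a knave.
- Olivia (knave) says "Uma always speaks truthfully" - this is FALSE (a lie) because Uma is a knave.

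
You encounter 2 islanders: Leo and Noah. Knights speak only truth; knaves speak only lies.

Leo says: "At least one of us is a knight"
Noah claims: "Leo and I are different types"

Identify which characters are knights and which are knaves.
Leo is a knave.
Noah is a knave.

Verification:
- Leo (knave) says "At least one of us is a knight" - this is FALSE (a lie) because no one is a knight.
- Noah (knave) says "Leo and I are different types" - this is FALSE (a lie) because Noah is a knave and Leo is a knave.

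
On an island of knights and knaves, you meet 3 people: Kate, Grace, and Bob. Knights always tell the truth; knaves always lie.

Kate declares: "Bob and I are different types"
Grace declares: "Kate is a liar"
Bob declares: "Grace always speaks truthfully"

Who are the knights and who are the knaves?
Kate is a knight.
Grace is a knave.
Bob is a knave.

Verification:
- Kate (knight) says "Bob and I are different types" - this is TRUE because Kate is a knight and Bob is a knave.
- Grace (knave) says "Kate is a liar" - this is FALSE (a lie) because Kate is a knight.
- Bob (knave) says "Grace always speaks truthfully" - this is FALSE (a lie) because Grace is a knave.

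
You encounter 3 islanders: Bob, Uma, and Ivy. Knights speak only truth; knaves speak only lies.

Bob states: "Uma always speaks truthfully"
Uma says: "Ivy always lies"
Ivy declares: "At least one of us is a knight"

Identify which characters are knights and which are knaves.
Bob is a knave.
Uma is a knave.
Ivy is a knight.

Verification:
- Bob (knave) says "Uma always speaks truthfully" - this is FALSE (a lie) because Uma is a knave.
- Uma (knave) says "Ivy always lies" - this is FALSE (a lie) because Ivy is a knight.
- Ivy (knight) says "At least one of us is a knight" - this is TRUE because Ivy is a knight.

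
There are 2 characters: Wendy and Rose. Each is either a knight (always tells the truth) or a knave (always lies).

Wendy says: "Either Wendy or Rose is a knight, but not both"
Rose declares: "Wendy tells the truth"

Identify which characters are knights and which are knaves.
Wendy is a knave.
Rose is a knave.

Verification:
- Wendy (knave) says "Either Wendy or Rose is a knight, but not both" - this is FALSE (a lie) because Wendy is a knave and Rose is a knave.
- Rose (knave) says "Wendy tells the truth" - this is FALSE (a lie) because Wendy is a knave.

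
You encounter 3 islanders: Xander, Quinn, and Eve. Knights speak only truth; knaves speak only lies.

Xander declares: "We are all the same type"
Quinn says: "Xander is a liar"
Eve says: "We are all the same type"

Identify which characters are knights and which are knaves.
Xander is a knave.
Quinn is a knight.
Eve is a knave.

Verification:
- Xander (knave) says "We are all the same type" - this is FALSE (a lie) because Quinn is a knight and Xander and Eve are knaves.
- Quinn (knight) says "Xander is a liar" - this is TRUE because Xander is a knave.
- Eve (knave) says "We are all the same type" - this is FALSE (a lie) because Quinn is a knight and Xander and Eve are knaves.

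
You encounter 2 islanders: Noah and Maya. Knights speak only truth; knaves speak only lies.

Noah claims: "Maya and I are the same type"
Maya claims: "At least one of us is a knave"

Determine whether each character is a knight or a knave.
Noah is a knave.
Maya is a knight.

Verification:
- Noah (knave) says "Maya and I are the same type" - this is FALSE (a lie) because Noah is a knave and Maya is a knight.
- Maya (knight) says "At least one of us is a knave" - this is TRUE because Noah is a knave.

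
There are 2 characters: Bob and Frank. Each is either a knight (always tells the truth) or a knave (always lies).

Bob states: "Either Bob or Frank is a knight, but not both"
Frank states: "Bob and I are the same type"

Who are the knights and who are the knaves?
Bob is a knight.
Frank is a knave.

Verification:
- Bob (knight) says "Either Bob or Frank is a knight, but not both" - this is TRUE because Bob is a knight and Frank is a knave.
- Frank (knave) says "Bob and I are the same type" - this is FALSE (a lie) because Frank is a knave and Bob is a knight.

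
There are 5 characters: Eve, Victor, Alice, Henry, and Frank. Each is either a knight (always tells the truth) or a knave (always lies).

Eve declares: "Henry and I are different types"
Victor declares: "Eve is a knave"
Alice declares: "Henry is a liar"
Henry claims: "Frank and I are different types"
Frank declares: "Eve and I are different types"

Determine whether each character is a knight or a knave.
Eve is a knave.
Victor is a knight.
Alice is a knight.
Henry is a knave.
Frank is a knave.

Verification:
- Eve (knave) says "Henry and I are different types" - this is FALSE (a lie) because Eve is a knave and Henry is a knave.
- Victor (knight) says "Eve is a knave" - this is TRUE because Eve is a knave.
- Alice (knight) says "Henry is a liar" - this is TRUE because Henry is a knave.
- Henry (knave) says "Frank and I are different types" - this is FALSE (a lie) because Henry is a knave and Frank is a knave.
- Frank (knave) says "Eve and I are different types" - this is FALSE (a lie) because Frank is a knave and Eve is a knave.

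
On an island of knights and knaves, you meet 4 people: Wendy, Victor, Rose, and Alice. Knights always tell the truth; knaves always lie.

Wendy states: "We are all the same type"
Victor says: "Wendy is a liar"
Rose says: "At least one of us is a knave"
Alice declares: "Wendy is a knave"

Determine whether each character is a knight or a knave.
Wendy is a knave.
Victor is a knight.
Rose is a knight.
Alice is a knight.

Verification:
- Wendy (knave) says "We are all the same type" - this is FALSE (a lie) because Victor, Rose, and Alice are knights and Wendy is a knave.
- Victor (knight) says "Wendy is a liar" - this is TRUE because Wendy is a knave.
- Rose (knight) says "At least one of us is a knave" - this is TRUE because Wendy is a knave.
- Alice (knight) says "Wendy is a knave" - this is TRUE because Wendy is a knave.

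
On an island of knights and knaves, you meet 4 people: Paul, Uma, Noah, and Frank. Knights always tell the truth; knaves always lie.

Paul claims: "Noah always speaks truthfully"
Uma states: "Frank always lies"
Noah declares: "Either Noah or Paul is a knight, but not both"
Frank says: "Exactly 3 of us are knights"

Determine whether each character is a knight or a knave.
Paul is a knave.
Uma is a knight.
Noah is a knave.
Frank is a knave.

Verification:
- Paul (knave) says "Noah always speaks truthfully" - this is FALSE (a lie) because Noah is a knave.
- Uma (knight) says "Frank always lies" - this is TRUE because Frank is a knave.
- Noah (knave) says "Either Noah or Paul is a knight, but not both" - this is FALSE (a lie) because Noah is a knave and Paul is a knave.
- Frank (knave) says "Exactly 3 of us are knights" - this is FALSE (a lie) because there are 1 knights.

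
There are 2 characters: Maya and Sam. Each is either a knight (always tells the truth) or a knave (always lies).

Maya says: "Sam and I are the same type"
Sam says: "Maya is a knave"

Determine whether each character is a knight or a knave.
Maya is a knave.
Sam is a knight.

Verification:
- Maya (knave) says "Sam and I are the same type" - this is FALSE (a lie) because Maya is a knave and Sam is a knight.
- Sam (knight) says "Maya is a knave" - this is TRUE because Maya is a knave.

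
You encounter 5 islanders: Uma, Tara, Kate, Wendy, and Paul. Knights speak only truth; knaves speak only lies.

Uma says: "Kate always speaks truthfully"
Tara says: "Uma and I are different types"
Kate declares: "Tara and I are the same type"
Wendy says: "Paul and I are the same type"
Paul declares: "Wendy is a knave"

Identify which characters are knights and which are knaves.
Uma is a knave.
Tara is a knight.
Kate is a knave.
Wendy is a knave.
Paul is a knight.

Verification:
- Uma (knave) says "Kate always speaks truthfully" - this is FALSE (a lie) because Kate is a knave.
- Tara (knight) says "Uma and I are different types" - this is TRUE because Tara is a knight and Uma is a knave.
- Kate (knave) says "Tara and I are the same type" - this is FALSE (a lie) because Kate is a knave and Tara is a knight.
- Wendy (knave) says "Paul and I are the same type" - this is FALSE (a lie) because Wendy is a knave and Paul is a knight.
- Paul (knight) says "Wendy is a knave" - this is TRUE because Wendy is a knave.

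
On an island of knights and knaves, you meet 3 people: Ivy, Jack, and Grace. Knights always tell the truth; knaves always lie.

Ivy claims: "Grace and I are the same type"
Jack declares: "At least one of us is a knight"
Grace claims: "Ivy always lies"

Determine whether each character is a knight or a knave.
Ivy is a knave.
Jack is a knight.
Grace is a knight.

Verification:
- Ivy (knave) says "Grace and I are the same type" - this is FALSE (a lie) because Ivy is a knave and Grace is a knight.
- Jack (knight) says "At least one of us is a knight" - this is TRUE because Jack and Grace are knights.
- Grace (knight) says "Ivy always lies" - this is TRUE because Ivy is a knave.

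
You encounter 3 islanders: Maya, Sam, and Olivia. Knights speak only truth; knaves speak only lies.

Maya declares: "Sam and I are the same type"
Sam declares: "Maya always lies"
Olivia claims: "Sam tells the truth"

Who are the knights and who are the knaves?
Maya is a knave.
Sam is a knight.
Olivia is a knight.

Verification:
- Maya (knave) says "Sam and I are the same type" - this is FALSE (a lie) because Maya is a knave and Sam is a knight.
- Sam (knight) says "Maya always lies" - this is TRUE because Maya is a knave.
- Olivia (knight) says "Sam tells the truth" - this is TRUE because Sam is a knight.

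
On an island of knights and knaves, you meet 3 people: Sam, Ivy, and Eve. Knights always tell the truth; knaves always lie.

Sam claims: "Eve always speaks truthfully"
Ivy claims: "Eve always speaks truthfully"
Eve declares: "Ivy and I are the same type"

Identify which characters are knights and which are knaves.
Sam is a knight.
Ivy is a knight.
Eve is a knight.

Verification:
- Sam (knight) says "Eve always speaks truthfully" - this is TRUE because Eve is a knight.
- Ivy (knight) says "Eve always speaks truthfully" - this is TRUE because Eve is a knight.
- Eve (knight) says "Ivy and I are the same type" - this is TRUE because Eve is a knight and Ivy is a knight.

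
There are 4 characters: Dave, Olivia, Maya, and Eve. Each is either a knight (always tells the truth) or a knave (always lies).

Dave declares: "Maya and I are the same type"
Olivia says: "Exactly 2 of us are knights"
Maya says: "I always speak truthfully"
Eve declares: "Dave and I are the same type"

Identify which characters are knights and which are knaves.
Dave is a knight.
Olivia is a knave.
Maya is a knight.
Eve is a knight.

Verification:
- Dave (knight) says "Maya and I are the same type" - this is TRUE because Dave is a knight and Maya is a knight.
- Olivia (knave) says "Exactly 2 of us are knights" - this is FALSE (a lie) because there are 3 knights.
- Maya (knight) says "I always speak truthfully" - this is TRUE because Maya is a knight.
- Eve (knight) says "Dave and I are the same type" - this is TRUE because Eve is a knight and Dave is a knight.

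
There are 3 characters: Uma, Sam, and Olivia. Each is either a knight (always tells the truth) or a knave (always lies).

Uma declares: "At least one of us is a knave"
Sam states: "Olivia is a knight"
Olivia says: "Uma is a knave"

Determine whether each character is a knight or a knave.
Uma is a knight.
Sam is a knave.
Olivia is a knave.

Verification:
- Uma (knight) says "At least one of us is a knave" - this is TRUE because Sam and Olivia are knaves.
- Sam (knave) says "Olivia is a knight" - this is FALSE (a lie) because Olivia is a knave.
- Olivia (knave) says "Uma is a knave" - this is FALSE (a lie) because Uma is a knight.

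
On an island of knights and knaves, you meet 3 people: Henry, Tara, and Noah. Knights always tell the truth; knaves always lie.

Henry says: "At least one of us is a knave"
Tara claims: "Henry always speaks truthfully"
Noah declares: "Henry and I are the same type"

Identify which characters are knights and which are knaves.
Henry is a knight.
Tara is a knight.
Noah is a knave.

Verification:
- Henry (knight) says "At least one of us is a knave" - this is TRUE because Noah is a knave.
- Tara (knight) says "Henry always speaks truthfully" - this is TRUE because Henry is a knight.
- Noah (knave) says "Henry and I are the same type" - this is FALSE (a lie) because Noah is a knave and Henry is a knight.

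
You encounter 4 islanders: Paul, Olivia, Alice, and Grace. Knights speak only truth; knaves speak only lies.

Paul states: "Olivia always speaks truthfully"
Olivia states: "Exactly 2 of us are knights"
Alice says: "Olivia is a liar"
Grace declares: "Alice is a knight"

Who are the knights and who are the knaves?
Paul is a knight.
Olivia is a knight.
Alice is a knave.
Grace is a knave.

Verification:
- Paul (knight) says "Olivia always speaks truthfully" - this is TRUE because Olivia is a knight.
- Olivia (knight) says "Exactly 2 of us are knights" - this is TRUE because there are 2 knights.
- Alice (knave) says "Olivia is a liar" - this is FALSE (a lie) because Olivia is a knight.
- Grace (knave) says "Alice is a knight" - this is FALSE (a lie) because Alice is a knave.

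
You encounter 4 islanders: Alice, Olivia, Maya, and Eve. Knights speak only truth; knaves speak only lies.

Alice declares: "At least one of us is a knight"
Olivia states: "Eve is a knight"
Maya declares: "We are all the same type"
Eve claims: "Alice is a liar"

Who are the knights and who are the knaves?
Alice is a knight.
Olivia is a knave.
Maya is a knave.
Eve is a knave.

Verification:
- Alice (knight) says "At least one of us is a knight" - this is TRUE because Alice is a knight.
- Olivia (knave) says "Eve is a knight" - this is FALSE (a lie) because Eve is a knave.
- Maya (knave) says "We are all the same type" - this is FALSE (a lie) because Alice is a knight and Olivia, Maya, and Eve are knaves.
- Eve (knave) says "Alice is a liar" - this is FALSE (a lie) because Alice is a knight.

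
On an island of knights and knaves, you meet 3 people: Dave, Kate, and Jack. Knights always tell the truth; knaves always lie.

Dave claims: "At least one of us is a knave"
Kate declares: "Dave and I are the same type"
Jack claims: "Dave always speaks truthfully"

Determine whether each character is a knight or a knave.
Dave is a knight.
Kate is a knave.
Jack is a knight.

Verification:
- Dave (knight) says "At least one of us is a knave" - this is TRUE because Kate is a knave.
- Kate (knave) says "Dave and I are the same type" - this is FALSE (a lie) because Kate is a knave and Dave is a knight.
- Jack (knight) says "Dave always speaks truthfully" - this is TRUE because Dave is a knight.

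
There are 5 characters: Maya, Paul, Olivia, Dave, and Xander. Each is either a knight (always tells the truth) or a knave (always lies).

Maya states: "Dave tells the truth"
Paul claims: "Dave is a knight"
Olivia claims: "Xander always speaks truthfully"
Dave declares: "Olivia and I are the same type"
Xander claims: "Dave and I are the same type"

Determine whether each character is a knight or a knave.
Maya is a knight.
Paul is a knight.
Olivia is a knight.
Dave is a knight.
Xander is a knight.

Verification:
- Maya (knight) says "Dave tells the truth" - this is TRUE because Dave is a knight.
- Paul (knight) says "Dave is a knight" - this is TRUE because Dave is a knight.
- Olivia (knight) says "Xander always speaks truthfully" - this is TRUE because Xander is a knight.
- Dave (knight) says "Olivia and I are the same type" - this is TRUE because Dave is a knight and Olivia is a knight.
- Xander (knight) says "Dave and I are the same type" - this is TRUE because Xander is a knight and Dave is a knight.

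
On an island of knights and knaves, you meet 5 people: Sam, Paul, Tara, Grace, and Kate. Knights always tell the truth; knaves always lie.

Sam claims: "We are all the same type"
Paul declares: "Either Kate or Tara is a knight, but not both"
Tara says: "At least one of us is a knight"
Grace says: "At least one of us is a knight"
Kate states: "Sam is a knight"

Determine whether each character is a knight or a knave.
Sam is a knave.
Paul is a knight.
Tara is a knight.
Grace is a knight.
Kate is a knave.

Verification:
- Sam (knave) says "We are all the same type" - this is FALSE (a lie) because Paul, Tara, and Grace are knights and Sam and Kate are knaves.
- Paul (knight) says "Either Kate or Tara is a knight, but not both" - this is TRUE because Kate is a knave and Tara is a knight.
- Tara (knight) says "At least one of us is a knight" - this is TRUE because Paul, Tara, and Grace are knights.
- Grace (knight) says "At least one of us is a knight" - this is TRUE because Paul, Tara, and Grace are knights.
- Kate (knave) says "Sam is a knight" - this is FALSE (a lie) because Sam is a knave.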